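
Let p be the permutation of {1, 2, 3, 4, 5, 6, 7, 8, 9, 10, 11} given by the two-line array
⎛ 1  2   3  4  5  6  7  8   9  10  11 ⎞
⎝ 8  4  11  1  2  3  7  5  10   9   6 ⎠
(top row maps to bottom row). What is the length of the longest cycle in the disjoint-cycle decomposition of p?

5

Decomposing into disjoint cycles gives (1, 8, 5, 2, 4)(3, 11, 6)(9, 10); the longest has length 5.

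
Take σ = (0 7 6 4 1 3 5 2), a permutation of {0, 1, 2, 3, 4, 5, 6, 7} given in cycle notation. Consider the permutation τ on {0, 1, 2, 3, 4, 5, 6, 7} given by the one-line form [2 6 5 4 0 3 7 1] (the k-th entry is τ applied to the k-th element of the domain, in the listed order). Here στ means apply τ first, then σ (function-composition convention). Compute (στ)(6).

First apply τ: τ(6) = 7, then σ(7) = 6. Thus (στ)(6) = 6.

6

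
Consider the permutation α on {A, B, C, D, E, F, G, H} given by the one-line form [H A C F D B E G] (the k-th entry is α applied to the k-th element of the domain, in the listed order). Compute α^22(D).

Tracing D → F → … returns to D after 7 steps, so D lies in a 7-cycle (A H G E D F B).
On a 7-cycle, α^7 is the identity, so α^22 = α^1 there (22 ≡ 1 mod 7).
Stepping 1 place around the cycle: D → F.

F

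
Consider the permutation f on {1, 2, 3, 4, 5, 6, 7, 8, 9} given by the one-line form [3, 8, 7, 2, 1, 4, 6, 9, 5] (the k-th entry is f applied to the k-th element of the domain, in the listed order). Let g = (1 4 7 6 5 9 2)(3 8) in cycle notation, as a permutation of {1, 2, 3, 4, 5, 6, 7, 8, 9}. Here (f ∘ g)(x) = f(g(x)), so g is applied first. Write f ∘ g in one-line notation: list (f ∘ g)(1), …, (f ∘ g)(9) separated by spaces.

2 3 9 6 5 1 4 7 8

Chase each element through g then f: 1 → 4 → 2; 2 → 1 → 3; 3 → 8 → 9; 4 → 7 → 6; 5 → 9 → 5; 6 → 5 → 1; 7 → 6 → 4; 8 → 3 → 7; 9 → 2 → 8.
Collecting the images, f ∘ g = [2 3 9 6 5 1 4 7 8].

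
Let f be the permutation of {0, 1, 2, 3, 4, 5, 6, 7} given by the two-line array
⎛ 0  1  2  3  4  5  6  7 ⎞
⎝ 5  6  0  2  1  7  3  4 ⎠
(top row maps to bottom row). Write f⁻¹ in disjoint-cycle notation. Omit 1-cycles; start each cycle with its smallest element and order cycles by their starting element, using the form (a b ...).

(0 2 3 6 1 4 7 5)

First write f in disjoint cycles: (0 5 7 4 1 6 3 2).
The inverse reverses every cycle; in canonical form, f⁻¹ = (0 2 3 6 1 4 7 5).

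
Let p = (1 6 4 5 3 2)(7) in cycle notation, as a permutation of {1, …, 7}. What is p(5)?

3

5 appears in (1 6 4 5 3 2); the next entry (wrapping around) is 3.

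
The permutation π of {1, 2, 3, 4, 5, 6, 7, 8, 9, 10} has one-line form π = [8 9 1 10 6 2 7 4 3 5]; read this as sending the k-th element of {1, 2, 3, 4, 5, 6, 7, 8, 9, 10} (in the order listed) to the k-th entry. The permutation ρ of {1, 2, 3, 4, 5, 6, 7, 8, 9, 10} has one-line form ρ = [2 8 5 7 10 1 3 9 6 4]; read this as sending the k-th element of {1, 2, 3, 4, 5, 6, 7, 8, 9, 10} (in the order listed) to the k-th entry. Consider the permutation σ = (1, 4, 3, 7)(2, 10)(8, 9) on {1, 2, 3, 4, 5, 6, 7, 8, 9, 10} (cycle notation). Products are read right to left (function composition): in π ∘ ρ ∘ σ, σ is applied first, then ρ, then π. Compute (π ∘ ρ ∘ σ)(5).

Apply the permutations in order: σ(5) = 5, then ρ(5) = 10, then π(10) = 5. So (π ∘ ρ ∘ σ)(5) = 5.

5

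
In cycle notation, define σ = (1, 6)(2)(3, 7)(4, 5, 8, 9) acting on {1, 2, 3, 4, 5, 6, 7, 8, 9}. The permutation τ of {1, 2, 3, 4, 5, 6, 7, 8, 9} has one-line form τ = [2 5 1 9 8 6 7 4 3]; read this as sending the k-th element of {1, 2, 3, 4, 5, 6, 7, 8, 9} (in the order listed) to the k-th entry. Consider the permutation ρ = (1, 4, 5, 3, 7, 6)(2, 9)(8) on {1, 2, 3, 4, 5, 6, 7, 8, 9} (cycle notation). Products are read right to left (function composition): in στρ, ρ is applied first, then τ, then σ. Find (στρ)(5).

(στρ)(5) = σ(τ(ρ(5))). ρ(5) = 3, then τ(3) = 1, then σ(1) = 6, so the result is 6.

6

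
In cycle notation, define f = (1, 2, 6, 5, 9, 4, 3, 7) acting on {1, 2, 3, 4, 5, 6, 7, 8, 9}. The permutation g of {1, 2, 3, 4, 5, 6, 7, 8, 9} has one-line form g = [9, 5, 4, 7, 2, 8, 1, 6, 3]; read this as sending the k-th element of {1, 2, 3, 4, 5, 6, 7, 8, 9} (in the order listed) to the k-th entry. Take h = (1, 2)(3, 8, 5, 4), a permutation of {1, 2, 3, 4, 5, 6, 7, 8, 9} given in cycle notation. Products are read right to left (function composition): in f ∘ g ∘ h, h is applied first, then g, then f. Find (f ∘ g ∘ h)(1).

9

(f ∘ g ∘ h)(1) = f(g(h(1))). h(1) = 2, then g(2) = 5, then f(5) = 9, so the result is 9.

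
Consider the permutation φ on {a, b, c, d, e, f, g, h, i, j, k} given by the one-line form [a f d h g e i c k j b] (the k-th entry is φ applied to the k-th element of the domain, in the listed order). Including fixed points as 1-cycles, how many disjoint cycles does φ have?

The cycle decomposition is (a)(b, f, e, g, i, k)(c, d, h)(j), which has 4 cycles (counting 1-cycles).

4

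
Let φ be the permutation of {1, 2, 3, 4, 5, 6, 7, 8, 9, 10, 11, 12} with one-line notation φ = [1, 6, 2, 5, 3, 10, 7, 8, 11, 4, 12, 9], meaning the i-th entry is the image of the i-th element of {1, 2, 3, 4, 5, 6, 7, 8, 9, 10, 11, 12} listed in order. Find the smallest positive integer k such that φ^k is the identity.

The disjoint-cycle form of φ has cycle lengths 6, 3, 1, 1, 1.
Since disjoint cycles commute, ord(φ) = lcm(6, 3) = 6.

6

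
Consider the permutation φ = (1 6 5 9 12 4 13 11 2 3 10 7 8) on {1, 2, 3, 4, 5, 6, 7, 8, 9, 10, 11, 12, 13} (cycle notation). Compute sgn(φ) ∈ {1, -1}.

1

The cycle lengths are 13.
A cycle is odd iff its length is even; φ has 0 even-length cycles, so sgn(φ) = (−1)^0 and φ is even.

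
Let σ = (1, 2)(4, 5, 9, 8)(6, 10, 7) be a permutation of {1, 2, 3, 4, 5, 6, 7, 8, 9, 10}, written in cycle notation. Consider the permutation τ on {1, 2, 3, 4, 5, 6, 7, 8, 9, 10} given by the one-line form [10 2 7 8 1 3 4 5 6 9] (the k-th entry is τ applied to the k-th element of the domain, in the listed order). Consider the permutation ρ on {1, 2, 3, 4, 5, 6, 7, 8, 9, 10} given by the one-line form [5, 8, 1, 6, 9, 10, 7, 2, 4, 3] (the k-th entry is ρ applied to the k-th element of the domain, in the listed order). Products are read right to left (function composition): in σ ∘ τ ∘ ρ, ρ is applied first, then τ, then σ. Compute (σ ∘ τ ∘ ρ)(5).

10

Chase 5: ρ(5) = 9; τ(9) = 6; σ(6) = 10. Hence (σ ∘ τ ∘ ρ)(5) = 10.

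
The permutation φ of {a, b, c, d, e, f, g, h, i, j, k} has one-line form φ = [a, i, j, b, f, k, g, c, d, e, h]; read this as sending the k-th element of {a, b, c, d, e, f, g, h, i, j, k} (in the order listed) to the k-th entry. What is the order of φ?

6

Decomposing into disjoint cycles gives cycle lengths 6, 3, 1, 1.
Since disjoint cycles commute, ord(φ) = lcm(6, 3) = 6.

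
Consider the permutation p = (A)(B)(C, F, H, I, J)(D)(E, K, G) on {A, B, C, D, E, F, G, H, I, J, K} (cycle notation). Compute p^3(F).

F lies in the 5-cycle (C, F, H, I, J).
Stepping 3 places around the cycle: F → H → I → J.

J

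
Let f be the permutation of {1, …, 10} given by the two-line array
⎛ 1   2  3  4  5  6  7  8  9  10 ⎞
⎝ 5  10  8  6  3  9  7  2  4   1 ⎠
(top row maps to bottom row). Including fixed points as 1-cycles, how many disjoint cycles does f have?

The cycle decomposition is (1, 5, 3, 8, 2, 10)(4, 6, 9)(7), which has 3 cycles (counting 1-cycles).

3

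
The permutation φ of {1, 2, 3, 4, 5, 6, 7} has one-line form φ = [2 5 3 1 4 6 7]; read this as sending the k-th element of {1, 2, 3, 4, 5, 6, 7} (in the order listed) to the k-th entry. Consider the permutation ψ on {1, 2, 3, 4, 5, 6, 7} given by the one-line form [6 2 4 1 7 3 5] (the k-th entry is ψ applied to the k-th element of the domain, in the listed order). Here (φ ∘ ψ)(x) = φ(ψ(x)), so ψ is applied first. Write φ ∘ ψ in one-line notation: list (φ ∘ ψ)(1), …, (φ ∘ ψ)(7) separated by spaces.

6 5 1 2 7 3 4

(φ ∘ ψ)(x) = φ(ψ(x)). Computing each image: φ(ψ(1)) = φ(6) = 6, φ(ψ(2)) = φ(2) = 5, φ(ψ(3)) = φ(4) = 1, φ(ψ(4)) = φ(1) = 2, φ(ψ(5)) = φ(7) = 7, φ(ψ(6)) = φ(3) = 3, φ(ψ(7)) = φ(5) = 4.
Hence φ ∘ ψ = [6 5 1 2 7 3 4].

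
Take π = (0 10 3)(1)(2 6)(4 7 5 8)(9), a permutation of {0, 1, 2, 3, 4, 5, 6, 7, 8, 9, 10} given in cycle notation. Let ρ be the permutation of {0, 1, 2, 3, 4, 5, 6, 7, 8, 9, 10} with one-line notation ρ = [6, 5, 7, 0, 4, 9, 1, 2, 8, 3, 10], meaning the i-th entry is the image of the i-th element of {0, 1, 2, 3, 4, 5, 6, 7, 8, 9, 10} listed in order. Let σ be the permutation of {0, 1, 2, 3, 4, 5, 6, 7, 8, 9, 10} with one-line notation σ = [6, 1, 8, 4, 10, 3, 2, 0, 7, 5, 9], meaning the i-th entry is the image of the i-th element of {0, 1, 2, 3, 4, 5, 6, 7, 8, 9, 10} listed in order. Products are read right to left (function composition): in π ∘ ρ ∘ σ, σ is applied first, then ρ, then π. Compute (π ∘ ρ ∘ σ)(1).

Apply the permutations in order: σ(1) = 1, then ρ(1) = 5, then π(5) = 8. So (π ∘ ρ ∘ σ)(1) = 8.

8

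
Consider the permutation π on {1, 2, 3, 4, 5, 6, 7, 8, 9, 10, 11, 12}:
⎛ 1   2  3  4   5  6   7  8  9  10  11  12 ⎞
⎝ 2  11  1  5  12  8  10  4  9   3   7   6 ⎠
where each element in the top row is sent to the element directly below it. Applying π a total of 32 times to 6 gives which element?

4

Tracing 6 → 8 → … returns to 6 after 5 steps, so 6 lies in a 5-cycle (4 5 12 6 8).
Since the cycle has length 5, π^32 acts on it the same as π^2 (32 mod 5 = 2).
Stepping 2 places around the cycle: 6 → 8 → 4.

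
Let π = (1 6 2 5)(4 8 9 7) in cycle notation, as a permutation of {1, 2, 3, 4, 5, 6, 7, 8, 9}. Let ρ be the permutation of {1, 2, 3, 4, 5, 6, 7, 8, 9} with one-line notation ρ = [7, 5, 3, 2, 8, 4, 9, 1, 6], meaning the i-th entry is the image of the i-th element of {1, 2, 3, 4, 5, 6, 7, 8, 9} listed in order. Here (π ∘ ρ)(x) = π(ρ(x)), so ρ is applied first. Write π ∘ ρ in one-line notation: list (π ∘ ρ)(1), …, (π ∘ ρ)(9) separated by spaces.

4 1 3 5 9 8 7 6 2

Chase each element through ρ then π: 1 → 7 → 4; 2 → 5 → 1; 3 → 3 → 3; 4 → 2 → 5; 5 → 8 → 9; 6 → 4 → 8; 7 → 9 → 7; 8 → 1 → 6; 9 → 6 → 2.
Collecting the images, π ∘ ρ = [4 1 3 5 9 8 7 6 2].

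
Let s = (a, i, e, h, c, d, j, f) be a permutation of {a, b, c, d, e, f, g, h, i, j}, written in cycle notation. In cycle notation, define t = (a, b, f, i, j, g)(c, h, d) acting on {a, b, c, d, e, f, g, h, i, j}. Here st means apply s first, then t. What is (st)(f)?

b

s(f) = a, then t(a) = b; composing gives (st)(f) = b.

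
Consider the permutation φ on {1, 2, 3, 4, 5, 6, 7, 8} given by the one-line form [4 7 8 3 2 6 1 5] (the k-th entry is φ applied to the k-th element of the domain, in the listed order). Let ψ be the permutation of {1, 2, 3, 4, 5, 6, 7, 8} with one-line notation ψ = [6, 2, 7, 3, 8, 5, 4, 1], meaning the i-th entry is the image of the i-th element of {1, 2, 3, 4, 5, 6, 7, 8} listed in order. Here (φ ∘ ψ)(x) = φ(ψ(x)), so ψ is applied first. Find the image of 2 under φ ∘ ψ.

7

(φ ∘ ψ)(2) = φ(ψ(2)). ψ(2) = 2, then φ(2) = 7. So (φ ∘ ψ)(2) = 7.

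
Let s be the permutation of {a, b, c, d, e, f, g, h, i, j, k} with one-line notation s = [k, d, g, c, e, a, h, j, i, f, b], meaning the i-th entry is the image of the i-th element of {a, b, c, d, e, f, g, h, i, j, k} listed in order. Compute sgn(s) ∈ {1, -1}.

In disjoint-cycle form the cycle lengths are 9, 1, 1.
A cycle is odd iff its length is even; s has 0 even-length cycles, so sgn(s) = (−1)^0 and s is even.

1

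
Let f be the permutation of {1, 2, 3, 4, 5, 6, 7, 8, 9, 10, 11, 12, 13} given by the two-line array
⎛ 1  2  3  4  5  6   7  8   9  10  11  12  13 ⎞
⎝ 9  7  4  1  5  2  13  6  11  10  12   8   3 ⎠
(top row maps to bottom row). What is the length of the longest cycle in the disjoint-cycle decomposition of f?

11

Decomposing into disjoint cycles gives (1 9 11 12 8 6 2 7 13 3 4); the longest has length 11.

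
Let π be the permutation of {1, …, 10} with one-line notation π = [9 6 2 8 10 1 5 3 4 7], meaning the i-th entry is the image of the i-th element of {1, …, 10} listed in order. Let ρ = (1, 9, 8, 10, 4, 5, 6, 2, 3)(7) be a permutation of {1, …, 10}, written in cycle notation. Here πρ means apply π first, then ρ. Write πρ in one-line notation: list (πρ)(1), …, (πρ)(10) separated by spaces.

8 2 3 10 4 9 6 1 5 7

For each element, apply π then ρ: 1 → 9 → 8; 2 → 6 → 2; 3 → 2 → 3; 4 → 8 → 10; 5 → 10 → 4; 6 → 1 → 9; 7 → 5 → 6; 8 → 3 → 1; 9 → 4 → 5; 10 → 7 → 7.
So πρ in one-line form is 8 2 3 10 4 9 6 1 5 7.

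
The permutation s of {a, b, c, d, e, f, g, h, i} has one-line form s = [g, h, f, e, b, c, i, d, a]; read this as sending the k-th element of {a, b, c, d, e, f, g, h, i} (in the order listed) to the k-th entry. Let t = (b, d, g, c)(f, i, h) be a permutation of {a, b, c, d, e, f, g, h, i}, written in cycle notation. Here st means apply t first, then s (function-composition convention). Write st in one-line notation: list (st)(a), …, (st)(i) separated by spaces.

For each element, apply t then s: a → a → g; b → d → e; c → b → h; d → g → i; e → e → b; f → i → a; g → c → f; h → f → c; i → h → d.
Collecting the images, st = [g e h i b a f c d].

g e h i b a f c d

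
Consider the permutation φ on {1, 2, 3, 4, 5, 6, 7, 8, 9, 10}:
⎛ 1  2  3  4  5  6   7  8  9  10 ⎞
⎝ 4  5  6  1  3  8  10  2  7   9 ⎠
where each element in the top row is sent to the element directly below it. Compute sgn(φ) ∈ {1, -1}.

In disjoint-cycle form the cycle lengths are 5, 3, 2.
A cycle is odd iff its length is even; φ has 1 even-length cycle, so sgn(φ) = (−1)^1 and φ is odd.

-1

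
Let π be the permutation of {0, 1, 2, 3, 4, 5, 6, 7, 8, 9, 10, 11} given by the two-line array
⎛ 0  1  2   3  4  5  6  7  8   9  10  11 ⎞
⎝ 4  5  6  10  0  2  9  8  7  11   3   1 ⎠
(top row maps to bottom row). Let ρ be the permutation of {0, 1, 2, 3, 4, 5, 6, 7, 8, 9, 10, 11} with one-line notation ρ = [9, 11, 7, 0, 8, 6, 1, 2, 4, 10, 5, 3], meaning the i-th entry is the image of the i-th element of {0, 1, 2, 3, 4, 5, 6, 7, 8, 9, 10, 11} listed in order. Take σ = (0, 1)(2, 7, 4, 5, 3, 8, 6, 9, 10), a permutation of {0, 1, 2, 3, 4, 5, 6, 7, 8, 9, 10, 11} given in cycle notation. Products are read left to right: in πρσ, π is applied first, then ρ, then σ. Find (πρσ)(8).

7

Apply the permutations in order: π(8) = 7, then ρ(7) = 2, then σ(2) = 7. So (πρσ)(8) = 7.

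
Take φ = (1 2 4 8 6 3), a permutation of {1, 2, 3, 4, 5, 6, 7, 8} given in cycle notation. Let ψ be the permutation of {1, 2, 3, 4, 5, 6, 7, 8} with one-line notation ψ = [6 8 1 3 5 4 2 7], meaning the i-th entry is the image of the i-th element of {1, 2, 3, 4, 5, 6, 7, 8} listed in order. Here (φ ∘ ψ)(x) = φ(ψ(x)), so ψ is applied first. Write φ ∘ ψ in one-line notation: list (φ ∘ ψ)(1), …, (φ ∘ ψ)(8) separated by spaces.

Chase each element through ψ then φ: 1 → 6 → 3; 2 → 8 → 6; 3 → 1 → 2; 4 → 3 → 1; 5 → 5 → 5; 6 → 4 → 8; 7 → 2 → 4; 8 → 7 → 7.
Collecting the images, φ ∘ ψ = [3 6 2 1 5 8 4 7].

3 6 2 1 5 8 4 7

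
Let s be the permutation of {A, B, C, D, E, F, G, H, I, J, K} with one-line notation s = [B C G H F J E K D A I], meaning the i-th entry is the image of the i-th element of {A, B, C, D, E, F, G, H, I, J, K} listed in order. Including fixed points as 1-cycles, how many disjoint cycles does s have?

2

The cycle decomposition is (A B C G E F J)(D H K I), which has 2 cycles (counting 1-cycles).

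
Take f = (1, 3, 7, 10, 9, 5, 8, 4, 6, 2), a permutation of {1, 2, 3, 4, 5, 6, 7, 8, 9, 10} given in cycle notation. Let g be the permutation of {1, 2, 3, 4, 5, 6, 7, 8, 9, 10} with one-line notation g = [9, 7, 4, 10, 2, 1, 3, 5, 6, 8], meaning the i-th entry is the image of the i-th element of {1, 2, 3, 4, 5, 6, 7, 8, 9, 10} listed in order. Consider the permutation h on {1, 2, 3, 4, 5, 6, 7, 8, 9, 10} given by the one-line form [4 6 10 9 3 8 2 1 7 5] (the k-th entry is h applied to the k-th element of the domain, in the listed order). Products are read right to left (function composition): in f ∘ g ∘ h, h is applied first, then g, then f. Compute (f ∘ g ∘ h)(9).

Chase 9: h(9) = 7; g(7) = 3; f(3) = 7. Hence (f ∘ g ∘ h)(9) = 7.

7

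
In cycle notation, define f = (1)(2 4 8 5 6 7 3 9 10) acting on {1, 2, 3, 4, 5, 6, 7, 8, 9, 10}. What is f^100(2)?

2 lies in the 9-cycle (2 4 8 5 6 7 3 9 10).
Powers repeat with period 9 on this cycle, and 100 mod 9 = 1, so f^100(2) = f^1(2).
Advancing 1 step from 2: 2 → 4.

4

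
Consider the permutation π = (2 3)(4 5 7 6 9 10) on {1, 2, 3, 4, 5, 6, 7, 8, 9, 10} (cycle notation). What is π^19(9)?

10

9 lies in the 6-cycle (4 5 7 6 9 10).
Since the cycle has length 6, π^19 acts on it the same as π^1 (19 mod 6 = 1).
Advancing 1 step from 9: 9 → 10.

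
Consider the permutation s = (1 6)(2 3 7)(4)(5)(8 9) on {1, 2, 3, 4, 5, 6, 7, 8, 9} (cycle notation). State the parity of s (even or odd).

The cycle lengths are 3, 2, 2, 1, 1.
A cycle is odd iff its length is even; s has 2 even-length cycles, so sgn(s) = (−1)^2 and s is even.

even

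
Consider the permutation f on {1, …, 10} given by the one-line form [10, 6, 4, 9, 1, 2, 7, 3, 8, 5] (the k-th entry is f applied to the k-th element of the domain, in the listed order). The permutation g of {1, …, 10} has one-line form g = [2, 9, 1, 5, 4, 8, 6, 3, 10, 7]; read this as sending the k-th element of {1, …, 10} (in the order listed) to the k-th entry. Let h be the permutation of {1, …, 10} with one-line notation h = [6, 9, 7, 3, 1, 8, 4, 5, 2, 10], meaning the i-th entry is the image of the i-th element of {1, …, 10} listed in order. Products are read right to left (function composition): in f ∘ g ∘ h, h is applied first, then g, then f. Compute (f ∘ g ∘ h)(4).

10

Chase 4: h(4) = 3; g(3) = 1; f(1) = 10. Hence (f ∘ g ∘ h)(4) = 10.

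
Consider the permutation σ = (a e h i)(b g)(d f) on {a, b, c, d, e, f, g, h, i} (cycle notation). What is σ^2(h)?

a

h lies in the 4-cycle (a e h i).
Advancing 2 steps from h: h → i → a.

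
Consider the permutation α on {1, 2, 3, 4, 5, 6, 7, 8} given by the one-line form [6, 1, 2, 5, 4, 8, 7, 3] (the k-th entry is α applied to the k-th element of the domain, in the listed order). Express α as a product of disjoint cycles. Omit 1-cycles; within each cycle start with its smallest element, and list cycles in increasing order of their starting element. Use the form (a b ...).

From 1: 1 → 6 → 8 → 3 → 2 → 1, closing the cycle (1 6 8 3 2).
Continuing from each remaining unvisited element yields (1 6 8 3 2)(4 5).

(1 6 8 3 2)(4 5)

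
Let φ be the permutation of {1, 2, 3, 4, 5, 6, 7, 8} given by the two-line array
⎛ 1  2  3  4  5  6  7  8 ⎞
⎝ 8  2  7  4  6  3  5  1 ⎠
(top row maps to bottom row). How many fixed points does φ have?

The fixed points (elements with φ(x) = x) are {2, 4}, so there are 2.

2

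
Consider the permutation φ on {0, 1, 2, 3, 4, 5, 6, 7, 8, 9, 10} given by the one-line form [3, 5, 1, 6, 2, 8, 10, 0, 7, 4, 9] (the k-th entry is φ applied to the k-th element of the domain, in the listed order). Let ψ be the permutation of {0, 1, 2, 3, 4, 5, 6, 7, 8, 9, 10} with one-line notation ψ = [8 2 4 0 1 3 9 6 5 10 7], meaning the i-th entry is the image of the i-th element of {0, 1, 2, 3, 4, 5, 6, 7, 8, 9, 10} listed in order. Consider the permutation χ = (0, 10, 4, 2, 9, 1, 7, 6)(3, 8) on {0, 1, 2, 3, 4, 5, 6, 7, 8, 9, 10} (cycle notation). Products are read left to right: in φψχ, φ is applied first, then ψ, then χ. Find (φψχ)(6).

6

Apply the permutations in order: φ(6) = 10, then ψ(10) = 7, then χ(7) = 6. So (φψχ)(6) = 6.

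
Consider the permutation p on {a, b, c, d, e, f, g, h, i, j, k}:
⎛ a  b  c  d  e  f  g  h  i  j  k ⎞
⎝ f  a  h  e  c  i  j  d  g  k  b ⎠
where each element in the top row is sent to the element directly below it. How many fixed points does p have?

No element satisfies p(x) = x, so there are 0 fixed points.

0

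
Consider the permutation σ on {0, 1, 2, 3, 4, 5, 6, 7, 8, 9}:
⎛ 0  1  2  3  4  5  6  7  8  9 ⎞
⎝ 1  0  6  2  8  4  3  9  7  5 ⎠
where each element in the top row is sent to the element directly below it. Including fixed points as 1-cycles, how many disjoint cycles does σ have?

The cycle decomposition is (0, 1)(2, 6, 3)(4, 8, 7, 9, 5), which has 3 cycles (counting 1-cycles).

3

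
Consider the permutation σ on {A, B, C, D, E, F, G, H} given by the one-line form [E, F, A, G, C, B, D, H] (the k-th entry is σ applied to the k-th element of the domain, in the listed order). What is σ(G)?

G is element number 7 of the domain, and entry number 7 of the one-line form is D, so σ(G) = D.

D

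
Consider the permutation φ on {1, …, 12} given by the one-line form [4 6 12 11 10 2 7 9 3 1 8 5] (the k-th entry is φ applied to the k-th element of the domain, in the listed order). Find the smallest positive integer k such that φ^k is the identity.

18

Decomposing into disjoint cycles gives cycle lengths 9, 2, 1.
Since disjoint cycles commute, ord(φ) = lcm(9, 2) = 18.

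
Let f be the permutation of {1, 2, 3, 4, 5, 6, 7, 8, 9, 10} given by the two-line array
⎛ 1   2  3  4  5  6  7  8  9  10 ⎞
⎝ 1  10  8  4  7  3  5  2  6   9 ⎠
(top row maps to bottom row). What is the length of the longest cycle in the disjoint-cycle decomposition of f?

Decomposing into disjoint cycles gives (2, 10, 9, 6, 3, 8)(5, 7); the longest has length 6.

6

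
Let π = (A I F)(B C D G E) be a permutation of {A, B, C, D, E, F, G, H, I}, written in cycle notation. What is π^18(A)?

A lies in the 3-cycle (A I F).
On a 3-cycle, π^3 is the identity, so π^18 = π^0 there (18 ≡ 0 mod 3).
So π^18(A) = A.

A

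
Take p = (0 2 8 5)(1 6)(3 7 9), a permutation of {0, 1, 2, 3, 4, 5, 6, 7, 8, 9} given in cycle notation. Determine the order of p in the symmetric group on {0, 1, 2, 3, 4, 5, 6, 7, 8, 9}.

The cycle type of p is (4, 3, 2, 1).
The order of p is the least common multiple of its cycle lengths: lcm(4, 3, 2) = 12.

12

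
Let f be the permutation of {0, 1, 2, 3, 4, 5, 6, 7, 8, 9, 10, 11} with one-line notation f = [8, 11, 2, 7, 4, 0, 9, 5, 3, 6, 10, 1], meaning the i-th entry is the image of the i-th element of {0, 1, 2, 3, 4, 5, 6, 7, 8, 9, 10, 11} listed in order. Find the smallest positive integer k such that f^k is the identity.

10

Writing f as disjoint cycles, the cycle lengths are 5, 2, 2, 1, 1, 1.
The order of f is the least common multiple of its cycle lengths: lcm(5, 2, 2) = 10.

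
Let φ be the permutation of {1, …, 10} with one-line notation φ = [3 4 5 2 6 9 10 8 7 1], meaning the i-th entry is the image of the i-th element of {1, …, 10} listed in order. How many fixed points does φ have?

The fixed points (elements with φ(x) = x) are {8}, so there is 1.

1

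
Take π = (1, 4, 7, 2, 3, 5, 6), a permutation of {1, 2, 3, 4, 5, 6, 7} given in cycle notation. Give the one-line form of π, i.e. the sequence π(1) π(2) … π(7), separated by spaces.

4 3 5 7 6 1 2

Image by image: 1→4, 2→3, 3→5, 4→7, 5→6, 6→1, 7→2.
Listing these in domain order gives 4 3 5 7 6 1 2.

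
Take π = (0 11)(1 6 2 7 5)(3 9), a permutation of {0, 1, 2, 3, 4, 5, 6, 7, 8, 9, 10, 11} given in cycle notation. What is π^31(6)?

6 lies in the 5-cycle (1 6 2 7 5).
Since the cycle has length 5, π^31 acts on it the same as π^1 (31 mod 5 = 1).
Advancing 1 step from 6: 6 → 2.

2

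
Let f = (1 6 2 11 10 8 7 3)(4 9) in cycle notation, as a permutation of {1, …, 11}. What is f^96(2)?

2 lies in the 8-cycle (1 6 2 11 10 8 7 3).
Since the cycle has length 8, f^96 acts on it the same as f^0 (96 mod 8 = 0).
So f^96(2) = 2.

2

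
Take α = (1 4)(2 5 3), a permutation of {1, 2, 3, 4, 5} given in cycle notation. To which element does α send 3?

3 appears in (2 5 3); the next entry (wrapping around) is 2.

2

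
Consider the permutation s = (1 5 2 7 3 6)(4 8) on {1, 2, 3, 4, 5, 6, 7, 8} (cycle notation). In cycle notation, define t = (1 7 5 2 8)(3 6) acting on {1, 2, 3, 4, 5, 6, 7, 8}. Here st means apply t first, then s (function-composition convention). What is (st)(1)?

First apply t: t(1) = 7, then s(7) = 3. Thus (st)(1) = 3.

3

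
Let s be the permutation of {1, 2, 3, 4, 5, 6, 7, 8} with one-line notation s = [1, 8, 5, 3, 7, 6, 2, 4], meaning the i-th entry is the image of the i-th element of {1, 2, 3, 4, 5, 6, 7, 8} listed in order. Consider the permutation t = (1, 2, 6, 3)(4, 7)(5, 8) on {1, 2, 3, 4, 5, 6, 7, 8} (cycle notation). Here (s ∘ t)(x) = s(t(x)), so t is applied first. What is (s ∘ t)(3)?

1

First apply t: t(3) = 1, then s(1) = 1. Thus (s ∘ t)(3) = 1.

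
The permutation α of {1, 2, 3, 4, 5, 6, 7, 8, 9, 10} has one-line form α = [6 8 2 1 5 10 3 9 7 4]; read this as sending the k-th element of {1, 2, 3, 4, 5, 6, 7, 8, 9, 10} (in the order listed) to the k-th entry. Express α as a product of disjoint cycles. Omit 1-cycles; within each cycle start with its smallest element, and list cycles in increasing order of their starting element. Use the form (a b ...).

(1 6 10 4)(2 8 9 7 3)

Iterating α from 1 gives 1 → 6 → 10 → 4 → 1; that is the 4-cycle (1 6 10 4).
Continuing from each remaining unvisited element yields (1 6 10 4)(2 8 9 7 3).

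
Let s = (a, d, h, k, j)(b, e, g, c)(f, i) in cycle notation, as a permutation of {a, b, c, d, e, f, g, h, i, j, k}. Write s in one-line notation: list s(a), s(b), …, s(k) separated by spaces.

Reading each image from the cycles: a→d, b→e, c→b, d→h, e→g, f→i, g→c, h→k, i→f, j→a, k→j.
So the one-line form is d e b h g i c k f a j.

d e b h g i c k f a j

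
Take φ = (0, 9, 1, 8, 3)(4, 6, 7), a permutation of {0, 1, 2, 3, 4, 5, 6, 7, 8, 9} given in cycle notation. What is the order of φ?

The cycle type of φ is (5, 3, 1, 1).
The order of φ is the least common multiple of its cycle lengths: lcm(5, 3) = 15.

15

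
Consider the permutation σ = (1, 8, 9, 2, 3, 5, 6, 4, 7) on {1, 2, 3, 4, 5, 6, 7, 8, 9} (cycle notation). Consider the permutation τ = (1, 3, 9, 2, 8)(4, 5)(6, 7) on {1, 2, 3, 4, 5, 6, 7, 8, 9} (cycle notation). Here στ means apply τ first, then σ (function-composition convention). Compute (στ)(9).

3

First apply τ: τ(9) = 2, then σ(2) = 3. Thus (στ)(9) = 3.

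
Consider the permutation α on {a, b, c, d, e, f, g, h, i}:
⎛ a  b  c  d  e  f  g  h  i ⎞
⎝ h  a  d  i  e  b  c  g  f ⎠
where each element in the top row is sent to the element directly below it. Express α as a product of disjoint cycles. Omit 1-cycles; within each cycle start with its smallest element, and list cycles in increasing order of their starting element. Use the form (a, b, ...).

(a, h, g, c, d, i, f, b)

Start at a and follow images: a → h → g → c → d → i → f → b → a, giving the cycle (a, h, g, c, d, i, f, b).
Continuing from each remaining unvisited element yields (a, h, g, c, d, i, f, b).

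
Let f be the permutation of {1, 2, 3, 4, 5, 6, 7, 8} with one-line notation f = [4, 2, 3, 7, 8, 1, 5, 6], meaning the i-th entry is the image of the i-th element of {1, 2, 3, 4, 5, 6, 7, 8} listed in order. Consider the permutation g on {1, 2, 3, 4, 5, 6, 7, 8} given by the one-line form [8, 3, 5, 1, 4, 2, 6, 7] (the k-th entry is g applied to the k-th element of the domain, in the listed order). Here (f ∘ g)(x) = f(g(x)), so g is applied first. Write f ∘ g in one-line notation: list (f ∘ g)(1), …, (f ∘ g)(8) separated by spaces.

Chase each element through g then f: 1 → 8 → 6; 2 → 3 → 3; 3 → 5 → 8; 4 → 1 → 4; 5 → 4 → 7; 6 → 2 → 2; 7 → 6 → 1; 8 → 7 → 5.
Collecting the images, f ∘ g = [6 3 8 4 7 2 1 5].

6 3 8 4 7 2 1 5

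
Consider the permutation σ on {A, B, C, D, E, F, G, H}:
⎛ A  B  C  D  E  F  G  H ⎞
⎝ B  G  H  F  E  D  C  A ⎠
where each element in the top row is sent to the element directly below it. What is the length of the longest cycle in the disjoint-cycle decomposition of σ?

Decomposing into disjoint cycles gives (A, B, G, C, H)(D, F); the longest has length 5.

5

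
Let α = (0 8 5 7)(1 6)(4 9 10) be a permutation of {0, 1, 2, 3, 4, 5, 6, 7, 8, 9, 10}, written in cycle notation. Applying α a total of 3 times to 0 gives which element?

0 lies in the 4-cycle (0 8 5 7).
Advancing 3 steps from 0: 0 → 8 → 5 → 7.

7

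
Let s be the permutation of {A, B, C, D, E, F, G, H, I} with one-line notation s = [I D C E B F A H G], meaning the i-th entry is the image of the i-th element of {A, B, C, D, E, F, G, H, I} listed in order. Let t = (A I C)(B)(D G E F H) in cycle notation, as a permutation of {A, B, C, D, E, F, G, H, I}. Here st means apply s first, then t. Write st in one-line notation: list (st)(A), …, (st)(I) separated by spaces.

C G A F B H I D E

For each element, apply s then t: A → I → C; B → D → G; C → C → A; D → E → F; E → B → B; F → F → H; G → A → I; H → H → D; I → G → E.
Collecting the images, st = [C G A F B H I D E].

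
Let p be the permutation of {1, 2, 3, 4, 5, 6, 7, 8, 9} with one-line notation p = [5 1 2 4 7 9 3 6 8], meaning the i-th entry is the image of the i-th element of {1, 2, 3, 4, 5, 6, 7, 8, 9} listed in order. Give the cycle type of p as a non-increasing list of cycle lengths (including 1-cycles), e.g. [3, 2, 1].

The disjoint cycles are (1 5 7 3 2)(4)(6 9 8), with lengths 5, 3, 1 in non-increasing order.

[5, 3, 1]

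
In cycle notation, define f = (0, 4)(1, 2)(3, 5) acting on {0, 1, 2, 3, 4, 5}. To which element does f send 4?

0

Within (0, 4), 4 ↦ 0.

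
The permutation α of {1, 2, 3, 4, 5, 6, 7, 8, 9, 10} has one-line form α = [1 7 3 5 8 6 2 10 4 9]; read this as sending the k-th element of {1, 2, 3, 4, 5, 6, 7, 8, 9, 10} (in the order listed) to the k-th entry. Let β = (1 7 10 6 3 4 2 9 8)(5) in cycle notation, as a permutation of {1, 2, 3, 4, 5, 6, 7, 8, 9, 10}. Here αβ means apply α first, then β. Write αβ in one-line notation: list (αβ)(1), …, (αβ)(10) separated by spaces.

(αβ)(x) = β(α(x)). Computing each image: β(α(1)) = β(1) = 7, β(α(2)) = β(7) = 10, β(α(3)) = β(3) = 4, β(α(4)) = β(5) = 5, β(α(5)) = β(8) = 1, β(α(6)) = β(6) = 3, β(α(7)) = β(2) = 9, β(α(8)) = β(10) = 6, β(α(9)) = β(4) = 2, β(α(10)) = β(9) = 8.
Hence αβ = [7 10 4 5 1 3 9 6 2 8].

7 10 4 5 1 3 9 6 2 8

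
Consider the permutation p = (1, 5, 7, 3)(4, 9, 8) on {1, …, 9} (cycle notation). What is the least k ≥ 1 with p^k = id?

The cycle type of p is (4, 3, 1, 1).
Since disjoint cycles commute, ord(p) = lcm(4, 3) = 12.

12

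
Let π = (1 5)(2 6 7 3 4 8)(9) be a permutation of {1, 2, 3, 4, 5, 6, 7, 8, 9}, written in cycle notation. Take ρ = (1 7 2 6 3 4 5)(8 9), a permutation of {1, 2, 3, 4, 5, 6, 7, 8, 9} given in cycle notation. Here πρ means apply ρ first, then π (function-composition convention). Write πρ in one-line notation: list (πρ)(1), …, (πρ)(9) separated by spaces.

3 7 8 1 5 4 6 9 2

(πρ)(x) = π(ρ(x)). Computing each image: π(ρ(1)) = π(7) = 3, π(ρ(2)) = π(6) = 7, π(ρ(3)) = π(4) = 8, π(ρ(4)) = π(5) = 1, π(ρ(5)) = π(1) = 5, π(ρ(6)) = π(3) = 4, π(ρ(7)) = π(2) = 6, π(ρ(8)) = π(9) = 9, π(ρ(9)) = π(8) = 2.
Hence πρ = [3 7 8 1 5 4 6 9 2].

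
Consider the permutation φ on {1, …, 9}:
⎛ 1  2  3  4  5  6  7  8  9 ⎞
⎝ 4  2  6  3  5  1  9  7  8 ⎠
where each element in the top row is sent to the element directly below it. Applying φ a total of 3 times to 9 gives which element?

Tracing 9 → 8 → … returns to 9 after 3 steps, so 9 lies in a 3-cycle (7, 9, 8).
Powers repeat with period 3 on this cycle, and 3 mod 3 = 0, so φ^3(9) = φ^0(9).
So φ^3(9) = 9.

9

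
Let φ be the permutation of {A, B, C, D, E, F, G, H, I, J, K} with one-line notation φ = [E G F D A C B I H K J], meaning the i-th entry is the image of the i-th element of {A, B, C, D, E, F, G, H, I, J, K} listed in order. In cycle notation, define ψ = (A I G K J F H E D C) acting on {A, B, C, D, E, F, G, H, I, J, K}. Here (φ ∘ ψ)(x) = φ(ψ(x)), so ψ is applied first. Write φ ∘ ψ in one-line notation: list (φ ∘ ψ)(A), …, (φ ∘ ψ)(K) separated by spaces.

H G E F D I J A B C K

For each element, apply ψ then φ: A → I → H; B → B → G; C → A → E; D → C → F; E → D → D; F → H → I; G → K → J; H → E → A; I → G → B; J → F → C; K → J → K.
So φ ∘ ψ in one-line form is H G E F D I J A B C K.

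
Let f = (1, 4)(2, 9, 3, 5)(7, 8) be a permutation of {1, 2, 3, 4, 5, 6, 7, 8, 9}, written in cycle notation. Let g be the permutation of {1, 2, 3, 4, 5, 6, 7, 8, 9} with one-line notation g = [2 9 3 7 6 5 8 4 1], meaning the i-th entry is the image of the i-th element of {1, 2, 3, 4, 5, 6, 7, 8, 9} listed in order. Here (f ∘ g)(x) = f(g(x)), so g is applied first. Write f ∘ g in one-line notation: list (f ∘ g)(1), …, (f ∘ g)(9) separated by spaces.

(f ∘ g)(x) = f(g(x)). Computing each image: f(g(1)) = f(2) = 9, f(g(2)) = f(9) = 3, f(g(3)) = f(3) = 5, f(g(4)) = f(7) = 8, f(g(5)) = f(6) = 6, f(g(6)) = f(5) = 2, f(g(7)) = f(8) = 7, f(g(8)) = f(4) = 1, f(g(9)) = f(1) = 4.
Hence f ∘ g = [9 3 5 8 6 2 7 1 4].

9 3 5 8 6 2 7 1 4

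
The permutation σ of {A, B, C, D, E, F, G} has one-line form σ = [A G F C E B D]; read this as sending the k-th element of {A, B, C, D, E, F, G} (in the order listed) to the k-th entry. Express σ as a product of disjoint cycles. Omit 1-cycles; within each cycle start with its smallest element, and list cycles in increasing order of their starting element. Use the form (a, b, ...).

Start at B and follow images: B → G → D → C → F → B, giving the cycle (B, G, D, C, F).
Repeating from the next unused element and collecting all non-trivial cycles gives (B, G, D, C, F).

(B, G, D, C, F)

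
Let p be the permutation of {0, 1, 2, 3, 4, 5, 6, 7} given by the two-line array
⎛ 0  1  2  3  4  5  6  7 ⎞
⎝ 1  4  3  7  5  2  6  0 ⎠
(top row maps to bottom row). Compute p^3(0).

Tracing 0 → 1 → … returns to 0 after 7 steps, so 0 lies in a 7-cycle (0 1 4 5 2 3 7).
Stepping 3 places around the cycle: 0 → 1 → 4 → 5.

5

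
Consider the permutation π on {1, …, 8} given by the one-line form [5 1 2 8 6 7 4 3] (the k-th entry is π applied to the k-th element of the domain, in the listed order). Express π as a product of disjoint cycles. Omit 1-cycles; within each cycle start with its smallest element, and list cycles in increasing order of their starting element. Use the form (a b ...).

(1 5 6 7 4 8 3 2)

Iterating π from 1 gives 1 → 5 → 6 → 7 → 4 → 8 → 3 → 2 → 1; that is the 8-cycle (1 5 6 7 4 8 3 2).
Repeating from the next unused element and collecting all non-trivial cycles gives (1 5 6 7 4 8 3 2).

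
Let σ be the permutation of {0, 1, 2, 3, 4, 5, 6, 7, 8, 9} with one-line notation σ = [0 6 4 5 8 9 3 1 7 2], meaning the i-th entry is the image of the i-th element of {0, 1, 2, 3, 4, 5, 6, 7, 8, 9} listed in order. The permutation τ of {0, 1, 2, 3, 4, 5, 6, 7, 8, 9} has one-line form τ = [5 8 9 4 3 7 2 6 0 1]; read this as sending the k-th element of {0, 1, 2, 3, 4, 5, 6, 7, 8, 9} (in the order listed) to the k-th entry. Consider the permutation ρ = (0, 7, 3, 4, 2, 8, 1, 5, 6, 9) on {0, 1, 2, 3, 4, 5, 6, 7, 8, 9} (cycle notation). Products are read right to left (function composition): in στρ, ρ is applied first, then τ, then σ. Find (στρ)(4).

2

Apply the permutations in order: ρ(4) = 2, then τ(2) = 9, then σ(9) = 2. So (στρ)(4) = 2.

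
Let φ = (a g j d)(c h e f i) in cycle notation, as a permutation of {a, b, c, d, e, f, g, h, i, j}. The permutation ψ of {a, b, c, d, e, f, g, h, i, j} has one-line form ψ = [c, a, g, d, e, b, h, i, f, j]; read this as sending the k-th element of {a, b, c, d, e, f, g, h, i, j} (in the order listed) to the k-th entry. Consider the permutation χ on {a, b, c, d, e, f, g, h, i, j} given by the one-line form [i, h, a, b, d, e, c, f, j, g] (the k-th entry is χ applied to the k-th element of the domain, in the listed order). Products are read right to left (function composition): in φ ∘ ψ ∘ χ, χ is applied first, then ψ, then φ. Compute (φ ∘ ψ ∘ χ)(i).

d

Chase i: χ(i) = j; ψ(j) = j; φ(j) = d. Hence (φ ∘ ψ ∘ χ)(i) = d.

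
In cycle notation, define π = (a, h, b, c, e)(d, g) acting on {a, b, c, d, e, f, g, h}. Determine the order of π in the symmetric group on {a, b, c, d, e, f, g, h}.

The cycle type of π is (5, 2, 1).
The order of π is the least common multiple of its cycle lengths: lcm(5, 2) = 10.

10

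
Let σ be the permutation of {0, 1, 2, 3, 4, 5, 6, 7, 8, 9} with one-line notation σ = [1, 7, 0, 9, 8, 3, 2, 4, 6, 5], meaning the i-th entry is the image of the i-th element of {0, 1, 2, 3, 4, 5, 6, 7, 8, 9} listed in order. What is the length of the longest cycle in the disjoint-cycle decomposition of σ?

Decomposing into disjoint cycles gives (0 1 7 4 8 6 2)(3 9 5); the longest has length 7.

7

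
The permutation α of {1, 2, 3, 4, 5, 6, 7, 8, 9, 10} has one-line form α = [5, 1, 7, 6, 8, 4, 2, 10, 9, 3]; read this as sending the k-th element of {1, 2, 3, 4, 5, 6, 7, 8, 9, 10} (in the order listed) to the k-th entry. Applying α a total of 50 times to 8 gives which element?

10

Tracing 8 → 10 → … returns to 8 after 7 steps, so 8 lies in a 7-cycle (1, 5, 8, 10, 3, 7, 2).
Since the cycle has length 7, α^50 acts on it the same as α^1 (50 mod 7 = 1).
Advancing 1 step from 8: 8 → 10.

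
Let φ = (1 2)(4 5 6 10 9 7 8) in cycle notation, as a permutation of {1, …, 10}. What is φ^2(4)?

4 lies in the 7-cycle (4 5 6 10 9 7 8).
Stepping 2 places around the cycle: 4 → 5 → 6.

6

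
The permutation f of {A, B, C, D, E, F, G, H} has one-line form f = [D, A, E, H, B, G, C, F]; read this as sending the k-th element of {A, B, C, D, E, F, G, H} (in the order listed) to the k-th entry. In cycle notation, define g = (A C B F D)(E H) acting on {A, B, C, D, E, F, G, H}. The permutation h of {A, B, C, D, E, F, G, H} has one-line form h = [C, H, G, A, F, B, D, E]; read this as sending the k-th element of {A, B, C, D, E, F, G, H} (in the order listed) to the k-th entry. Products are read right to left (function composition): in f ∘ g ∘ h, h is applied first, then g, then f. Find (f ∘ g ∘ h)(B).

Apply the permutations in order: h(B) = H, then g(H) = E, then f(E) = B. So (f ∘ g ∘ h)(B) = B.

B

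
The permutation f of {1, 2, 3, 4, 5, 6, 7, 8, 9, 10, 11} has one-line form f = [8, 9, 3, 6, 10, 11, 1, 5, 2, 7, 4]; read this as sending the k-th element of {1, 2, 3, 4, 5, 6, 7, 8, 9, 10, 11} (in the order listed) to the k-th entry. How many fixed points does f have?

The fixed points (elements with f(x) = x) are {3}, so there is 1.

1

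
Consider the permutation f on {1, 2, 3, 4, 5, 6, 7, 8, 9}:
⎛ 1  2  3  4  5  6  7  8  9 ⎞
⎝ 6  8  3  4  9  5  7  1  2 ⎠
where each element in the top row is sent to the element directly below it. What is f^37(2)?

8

Tracing 2 → 8 → … returns to 2 after 6 steps, so 2 lies in a 6-cycle (1 6 5 9 2 8).
Since the cycle has length 6, f^37 acts on it the same as f^1 (37 mod 6 = 1).
Stepping 1 place around the cycle: 2 → 8.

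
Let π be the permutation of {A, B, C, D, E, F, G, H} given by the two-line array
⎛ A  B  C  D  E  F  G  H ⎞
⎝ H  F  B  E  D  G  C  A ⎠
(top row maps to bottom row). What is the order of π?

Decomposing into disjoint cycles gives cycle lengths 4, 2, 2.
The order of π is the least common multiple of its cycle lengths: lcm(4, 2, 2) = 4.

4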